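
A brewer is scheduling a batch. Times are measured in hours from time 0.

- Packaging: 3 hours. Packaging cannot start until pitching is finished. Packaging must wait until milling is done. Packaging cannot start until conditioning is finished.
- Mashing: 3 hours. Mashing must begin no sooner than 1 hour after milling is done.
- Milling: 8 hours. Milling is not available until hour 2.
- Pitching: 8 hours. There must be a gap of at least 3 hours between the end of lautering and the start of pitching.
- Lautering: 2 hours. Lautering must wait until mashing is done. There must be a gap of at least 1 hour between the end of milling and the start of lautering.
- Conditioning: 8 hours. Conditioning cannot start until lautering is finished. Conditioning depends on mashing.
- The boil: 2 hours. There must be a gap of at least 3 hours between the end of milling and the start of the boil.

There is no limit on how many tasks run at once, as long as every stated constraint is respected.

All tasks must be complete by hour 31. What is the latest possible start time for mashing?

Packaging has no dependents, so it just needs to finish by hour 31. Starting by 31 − 3 = hour 28 achieves that.
Pitching must finish before packaging (must start by hour 28). With an 8-hour duration, pitching must start by 28 − 8 = hour 20.
Conditioning feeds into packaging (must start by hour 28); so conditioning must finish by hour 28 and therefore start by hour 20.
Lautering feeds pitching (must start by hour 20, minus 3-hour gap → hour 17); conditioning (must start by hour 20). Taking the minimum, lautering must finish by hour 17 and start by 17 − 2 = hour 15.
Mashing must finish in time for lautering (must start by hour 15); conditioning (must start by hour 20). The tightest is hour 15, so mashing must start by 15 − 3 = hour 12.

12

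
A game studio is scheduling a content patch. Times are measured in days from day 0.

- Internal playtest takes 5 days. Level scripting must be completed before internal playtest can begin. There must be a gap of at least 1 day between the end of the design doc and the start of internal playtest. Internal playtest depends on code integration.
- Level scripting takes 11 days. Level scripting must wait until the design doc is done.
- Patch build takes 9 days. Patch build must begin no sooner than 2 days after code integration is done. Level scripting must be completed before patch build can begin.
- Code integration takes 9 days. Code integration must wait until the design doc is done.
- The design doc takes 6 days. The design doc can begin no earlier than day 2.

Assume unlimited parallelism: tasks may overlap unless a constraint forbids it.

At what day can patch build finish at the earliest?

After its own release at day 2, the design doc can start at day 2 and finishes at day 8.
Code integration waits on the design doc (finishes day 8), so it starts at day 8 and finishes at 8 + 9 = day 17.
Level scripting waits on the design doc (finishes day 8), so it starts at day 8 and finishes at 8 + 11 = day 19.
Patch build cannot start until code integration (finishes day 17, plus 2-day gap → day 19); level scripting (finishes day 19). The controlling bound is day 19, so patch build finishes at 19 + 9 = day 28.

28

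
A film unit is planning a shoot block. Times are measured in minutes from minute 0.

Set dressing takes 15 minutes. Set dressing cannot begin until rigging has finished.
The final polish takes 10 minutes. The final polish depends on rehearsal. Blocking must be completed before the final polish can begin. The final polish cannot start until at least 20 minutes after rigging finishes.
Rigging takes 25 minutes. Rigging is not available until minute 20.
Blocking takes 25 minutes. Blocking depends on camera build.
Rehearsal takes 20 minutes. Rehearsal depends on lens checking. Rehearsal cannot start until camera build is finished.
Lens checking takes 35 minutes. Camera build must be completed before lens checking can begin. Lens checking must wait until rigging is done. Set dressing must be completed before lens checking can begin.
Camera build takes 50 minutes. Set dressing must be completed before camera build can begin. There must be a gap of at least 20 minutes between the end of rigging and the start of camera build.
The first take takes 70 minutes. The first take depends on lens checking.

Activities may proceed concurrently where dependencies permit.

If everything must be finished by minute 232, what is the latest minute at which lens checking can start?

127

Nothing follows the final polish; the deadline of minute 232 is its only limit. It must start by 232 − 10 = minute 222.
Since the final polish (must start by minute 222) depends on it, rehearsal must finish by minute 222. Backing off its 20-minute duration gives a latest start of minute 202.
The first take has no dependents, so it just needs to finish by minute 232. Starting by 232 − 70 = minute 162 achieves that.
Lens checking feeds rehearsal (must start by minute 202); the first take (must start by minute 162). Taking the minimum, lens checking must finish by minute 162 and start by 162 − 35 = minute 127.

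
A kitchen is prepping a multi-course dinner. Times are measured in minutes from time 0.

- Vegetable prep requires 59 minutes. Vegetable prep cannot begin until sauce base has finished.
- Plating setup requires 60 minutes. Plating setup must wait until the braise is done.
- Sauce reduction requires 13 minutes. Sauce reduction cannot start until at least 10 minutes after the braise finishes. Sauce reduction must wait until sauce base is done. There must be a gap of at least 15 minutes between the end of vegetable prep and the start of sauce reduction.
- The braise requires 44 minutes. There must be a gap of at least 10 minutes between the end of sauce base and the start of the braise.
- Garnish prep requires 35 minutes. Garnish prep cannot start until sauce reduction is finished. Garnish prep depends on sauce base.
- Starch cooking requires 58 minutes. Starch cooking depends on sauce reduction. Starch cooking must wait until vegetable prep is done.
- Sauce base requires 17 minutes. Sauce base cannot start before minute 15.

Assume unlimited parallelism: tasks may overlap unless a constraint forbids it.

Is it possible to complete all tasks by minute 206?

Sauce base cannot begin until its own release at minute 15. It runs from minute 15 to 15 + 17 = minute 32.
Vegetable prep cannot begin until sauce base (finishes minute 32). It runs from minute 32 to 32 + 59 = minute 91.
The braise waits on sauce base (finishes minute 32, plus 10-minute gap → minute 42), so it starts at minute 42 and finishes at 42 + 44 = minute 86.
Plating setup waits on the braise (finishes minute 86), so it starts at minute 86 and finishes at 86 + 60 = minute 146.
Sauce reduction cannot start until the braise (finishes minute 86, plus 10-minute gap → minute 96); sauce base (finishes minute 32); vegetable prep (finishes minute 91, plus 15-minute gap → minute 106). The controlling bound is minute 106, so sauce reduction finishes at 106 + 13 = minute 119.
Garnish prep cannot start until sauce reduction (finishes minute 119); sauce base (finishes minute 32). The controlling bound is minute 119, so garnish prep finishes at 119 + 35 = minute 154.
For starch cooking: sauce reduction (finishes minute 119); vegetable prep (finishes minute 91). Taking the maximum gives a start of minute 119, and it finishes at 119 + 58 = minute 177.
Every task is finished by minute 177, which is no later than the deadline of 206, so the schedule is feasible.

Yes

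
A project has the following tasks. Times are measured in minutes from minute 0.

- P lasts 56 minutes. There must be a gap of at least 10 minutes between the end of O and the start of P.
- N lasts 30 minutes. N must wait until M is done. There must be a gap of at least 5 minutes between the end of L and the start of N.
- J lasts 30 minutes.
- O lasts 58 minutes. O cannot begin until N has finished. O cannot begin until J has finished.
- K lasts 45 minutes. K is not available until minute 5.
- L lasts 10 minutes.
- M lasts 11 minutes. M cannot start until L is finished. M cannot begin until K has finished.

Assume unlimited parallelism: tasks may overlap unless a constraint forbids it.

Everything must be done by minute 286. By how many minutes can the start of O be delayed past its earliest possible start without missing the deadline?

L has no prerequisites, so it starts at minute 0 and finishes at minute 10.
After its own release at minute 5, K can start at minute 5 and finishes at minute 50.
For M: L (finishes minute 10); K (finishes minute 50). Taking the maximum gives a start of minute 50, and it finishes at 50 + 11 = minute 61.
N needs all of M (finishes minute 61); L (finishes minute 10, plus 5-minute gap → minute 15). That puts its earliest start at minute 61; it finishes at 61 + 30 = minute 91.
Nothing blocks J, so it runs from minute 0 to minute 30.
O cannot start until N (finishes minute 91); J (finishes minute 30). The controlling bound is minute 91, so O finishes at 91 + 58 = minute 149.

Working backward from the deadline:
P has no dependents, so it just needs to finish by minute 286. Starting by 286 − 56 = minute 230 achieves that.
O must finish before P (must start by minute 230, minus 10-minute gap → minute 220). With a 58-minute duration, O must start by 220 − 58 = minute 162.
So O can start as early as minute 91 and as late as minute 162, giving 162 − 91 = 71 minutes of slack.

71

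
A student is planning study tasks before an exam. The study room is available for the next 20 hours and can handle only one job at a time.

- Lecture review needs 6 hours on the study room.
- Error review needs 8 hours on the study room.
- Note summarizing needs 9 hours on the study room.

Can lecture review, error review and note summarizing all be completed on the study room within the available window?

No

Running back to back, the jobs need 6 + 8 + 9 = 23 hours on the study room.
Since 23 > 20, they cannot all fit.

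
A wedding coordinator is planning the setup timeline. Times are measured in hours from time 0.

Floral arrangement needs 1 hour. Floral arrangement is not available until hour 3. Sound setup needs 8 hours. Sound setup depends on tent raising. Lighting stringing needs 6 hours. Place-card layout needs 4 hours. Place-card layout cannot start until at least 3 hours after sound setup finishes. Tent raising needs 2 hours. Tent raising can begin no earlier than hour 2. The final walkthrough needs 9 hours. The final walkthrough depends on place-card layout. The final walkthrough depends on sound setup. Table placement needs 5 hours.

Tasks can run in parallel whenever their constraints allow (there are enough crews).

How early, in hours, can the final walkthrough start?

After its own release at hour 2, tent raising can start at hour 2 and finishes at hour 4.
Sound setup waits on tent raising (finishes hour 4), so it starts at hour 4 and finishes at 4 + 8 = hour 12.
After sound setup (finishes hour 12, plus 3-hour gap → hour 15), place-card layout can start at hour 15 and finishes at hour 19.
The final walkthrough waits on place-card layout (finishes hour 19); sound setup (finishes hour 12). The latest of these is hour 19, which is the earliest the final walkthrough can start.

19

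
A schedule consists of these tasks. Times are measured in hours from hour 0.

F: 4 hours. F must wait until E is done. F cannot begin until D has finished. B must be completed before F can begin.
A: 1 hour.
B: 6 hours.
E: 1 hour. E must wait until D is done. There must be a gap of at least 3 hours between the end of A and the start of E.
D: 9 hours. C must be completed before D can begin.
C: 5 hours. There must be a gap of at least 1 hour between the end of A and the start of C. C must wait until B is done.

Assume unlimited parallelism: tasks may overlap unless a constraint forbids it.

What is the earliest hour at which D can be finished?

B can start immediately at hour 0; it finishes at hour 6.
A has no prerequisites, so it starts at hour 0 and finishes at hour 1.
C has to wait for A (finishes hour 1, plus 1-hour gap → hour 2); B (finishes hour 6). The latest of these is hour 6, so C runs hour 6 to 6 + 5 = hour 11.
D waits on C (finishes hour 11), so it starts at hour 11 and finishes at 11 + 9 = hour 20.

20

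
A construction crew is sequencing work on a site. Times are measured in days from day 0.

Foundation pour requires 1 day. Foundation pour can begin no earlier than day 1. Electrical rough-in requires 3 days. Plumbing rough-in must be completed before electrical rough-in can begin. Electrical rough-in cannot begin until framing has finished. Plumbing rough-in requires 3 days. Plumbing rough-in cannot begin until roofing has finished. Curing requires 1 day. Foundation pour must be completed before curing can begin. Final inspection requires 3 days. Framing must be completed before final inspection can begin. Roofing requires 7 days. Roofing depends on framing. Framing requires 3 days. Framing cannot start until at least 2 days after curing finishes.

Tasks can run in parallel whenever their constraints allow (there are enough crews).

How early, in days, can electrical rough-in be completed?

After its own release at day 1, foundation pour can start at day 1 and finishes at day 2.
Curing waits on foundation pour (finishes day 2), so it starts at day 2 and finishes at 2 + 1 = day 3.
Framing cannot begin until curing (finishes day 3, plus 2-day gap → day 5). It runs from day 5 to 5 + 3 = day 8.
After framing (finishes day 8), roofing can start at day 8 and finishes at day 15.
After roofing (finishes day 15), plumbing rough-in can start at day 15 and finishes at day 18.
For electrical rough-in: plumbing rough-in (finishes day 18); framing (finishes day 8). Taking the maximum gives a start of day 18, and it finishes at 18 + 3 = day 21.

21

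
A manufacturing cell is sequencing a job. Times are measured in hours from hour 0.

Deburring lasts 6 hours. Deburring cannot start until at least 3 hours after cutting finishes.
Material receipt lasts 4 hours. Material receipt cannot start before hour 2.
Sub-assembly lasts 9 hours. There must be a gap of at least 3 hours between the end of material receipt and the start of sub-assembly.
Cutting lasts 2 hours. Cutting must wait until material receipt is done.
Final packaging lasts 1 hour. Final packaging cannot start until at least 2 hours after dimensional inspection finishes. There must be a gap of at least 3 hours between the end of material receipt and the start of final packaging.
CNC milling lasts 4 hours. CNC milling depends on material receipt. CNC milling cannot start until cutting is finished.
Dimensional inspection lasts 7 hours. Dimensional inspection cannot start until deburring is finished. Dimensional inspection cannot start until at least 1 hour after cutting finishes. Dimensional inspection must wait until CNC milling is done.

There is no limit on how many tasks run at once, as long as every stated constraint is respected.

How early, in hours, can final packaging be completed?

27

Material receipt waits on its own release at hour 2, so it starts at hour 2 and finishes at 2 + 4 = hour 6.
After material receipt (finishes hour 6), cutting can start at hour 6 and finishes at hour 8.
CNC milling needs all of material receipt (finishes hour 6); cutting (finishes hour 8). That puts its earliest start at hour 8; it finishes at 8 + 4 = hour 12.
Deburring cannot begin until cutting (finishes hour 8, plus 3-hour gap → hour 11). It runs from hour 11 to 11 + 6 = hour 17.
Dimensional inspection cannot start until deburring (finishes hour 17); cutting (finishes hour 8, plus 1-hour gap → hour 9); CNC milling (finishes hour 12). The controlling bound is hour 17, so dimensional inspection finishes at 17 + 7 = hour 24.
For final packaging: dimensional inspection (finishes hour 24, plus 2-hour gap → hour 26); material receipt (finishes hour 6, plus 3-hour gap → hour 9). Taking the maximum gives a start of hour 26, and it finishes at 26 + 1 = hour 27.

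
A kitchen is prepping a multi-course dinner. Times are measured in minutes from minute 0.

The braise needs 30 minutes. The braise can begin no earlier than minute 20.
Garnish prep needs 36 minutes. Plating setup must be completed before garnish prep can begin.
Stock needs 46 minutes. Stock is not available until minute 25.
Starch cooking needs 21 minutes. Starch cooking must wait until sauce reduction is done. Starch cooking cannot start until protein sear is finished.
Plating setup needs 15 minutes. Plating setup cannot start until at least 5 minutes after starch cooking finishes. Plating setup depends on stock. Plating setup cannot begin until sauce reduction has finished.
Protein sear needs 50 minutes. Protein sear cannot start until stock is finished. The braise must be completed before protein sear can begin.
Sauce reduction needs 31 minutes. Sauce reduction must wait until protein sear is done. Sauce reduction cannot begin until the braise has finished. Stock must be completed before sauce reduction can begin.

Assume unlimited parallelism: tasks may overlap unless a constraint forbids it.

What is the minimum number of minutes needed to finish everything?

The braise cannot begin until its own release at minute 20. It runs from minute 20 to 20 + 30 = minute 50.
Stock cannot begin until its own release at minute 25. It runs from minute 25 to 25 + 46 = minute 71.
Protein sear has to wait for stock (finishes minute 71); the braise (finishes minute 50). The latest of these is minute 71, so protein sear runs minute 71 to 71 + 50 = minute 121.
Sauce reduction cannot start until protein sear (finishes minute 121); the braise (finishes minute 50); stock (finishes minute 71). The controlling bound is minute 121, so sauce reduction finishes at 121 + 31 = minute 152.
Starch cooking has to wait for sauce reduction (finishes minute 152); protein sear (finishes minute 121). The latest of these is minute 152, so starch cooking runs minute 152 to 152 + 21 = minute 173.
For plating setup: starch cooking (finishes minute 173, plus 5-minute gap → minute 178); stock (finishes minute 71); sauce reduction (finishes minute 152). Taking the maximum gives a start of minute 178, and it finishes at 178 + 15 = minute 193.
Garnish prep cannot begin until plating setup (finishes minute 193). It runs from minute 193 to 193 + 36 = minute 229.
All tasks are finished once the last one completes. Finish times: Stock at 71, The braise at 50, Protein sear at 121, Sauce reduction at 152, Starch cooking at 173, Plating setup at 193, Garnish prep at 229. The latest is minute 229.

229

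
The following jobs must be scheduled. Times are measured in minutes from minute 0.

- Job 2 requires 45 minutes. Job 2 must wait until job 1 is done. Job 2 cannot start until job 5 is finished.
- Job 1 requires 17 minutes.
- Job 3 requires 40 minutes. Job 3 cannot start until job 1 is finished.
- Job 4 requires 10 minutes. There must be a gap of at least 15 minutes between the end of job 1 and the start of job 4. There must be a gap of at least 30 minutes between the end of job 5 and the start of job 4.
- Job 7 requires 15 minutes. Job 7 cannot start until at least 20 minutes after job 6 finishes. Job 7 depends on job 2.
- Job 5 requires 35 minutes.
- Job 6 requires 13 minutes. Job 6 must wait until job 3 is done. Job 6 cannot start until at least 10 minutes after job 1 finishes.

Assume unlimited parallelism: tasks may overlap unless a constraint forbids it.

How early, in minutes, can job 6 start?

57

Job 1 has no prerequisites, so it starts at minute 0 and finishes at minute 17.
Job 3 waits on job 1 (finishes minute 17), so it starts at minute 17 and finishes at 17 + 40 = minute 57.
Job 6 waits on job 3 (finishes minute 57); job 1 (finishes minute 17, plus 10-minute gap → minute 27). The latest of these is minute 57, which is the earliest job 6 can start.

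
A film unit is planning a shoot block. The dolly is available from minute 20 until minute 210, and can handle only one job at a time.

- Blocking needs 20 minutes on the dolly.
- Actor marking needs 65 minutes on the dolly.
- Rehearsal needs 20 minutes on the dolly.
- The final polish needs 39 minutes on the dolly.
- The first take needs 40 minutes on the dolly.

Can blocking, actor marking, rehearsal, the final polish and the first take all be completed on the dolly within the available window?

Yes

The dolly window is 210 − 20 = 190 minutes.
Running back to back, the jobs need 20 + 65 + 20 + 39 + 40 = 184 minutes on the dolly.
Since 184 ≤ 190, they fit within the window.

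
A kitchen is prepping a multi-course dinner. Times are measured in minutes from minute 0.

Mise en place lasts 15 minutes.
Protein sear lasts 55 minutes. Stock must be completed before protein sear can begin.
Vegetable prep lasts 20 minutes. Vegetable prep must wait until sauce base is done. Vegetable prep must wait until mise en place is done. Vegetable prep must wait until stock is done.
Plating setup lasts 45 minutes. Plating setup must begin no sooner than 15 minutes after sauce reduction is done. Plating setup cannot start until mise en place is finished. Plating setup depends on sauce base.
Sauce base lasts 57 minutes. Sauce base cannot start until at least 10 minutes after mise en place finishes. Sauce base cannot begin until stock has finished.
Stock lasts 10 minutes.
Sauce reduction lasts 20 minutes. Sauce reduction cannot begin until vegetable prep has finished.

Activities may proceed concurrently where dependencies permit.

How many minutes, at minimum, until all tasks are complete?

Nothing blocks stock, so it runs from minute 0 to minute 10.
Protein sear waits on stock (finishes minute 10), so it starts at minute 10 and finishes at 10 + 55 = minute 65.
Mise en place has no prerequisites, so it starts at minute 0 and finishes at minute 15.
Sauce base cannot start until mise en place (finishes minute 15, plus 10-minute gap → minute 25); stock (finishes minute 10). The controlling bound is minute 25, so sauce base finishes at 25 + 57 = minute 82.
Vegetable prep cannot start until sauce base (finishes minute 82); mise en place (finishes minute 15); stock (finishes minute 10). The controlling bound is minute 82, so vegetable prep finishes at 82 + 20 = minute 102.
Sauce reduction waits on vegetable prep (finishes minute 102), so it starts at minute 102 and finishes at 102 + 20 = minute 122.
Plating setup cannot start until sauce reduction (finishes minute 122, plus 15-minute gap → minute 137); mise en place (finishes minute 15); sauce base (finishes minute 82). The controlling bound is minute 137, so plating setup finishes at 137 + 45 = minute 182.
All tasks are finished once the last one completes. Finish times: Mise en place at 15, Stock at 10, Sauce base at 82, Protein sear at 65, Vegetable prep at 102, Sauce reduction at 122, Plating setup at 182. The latest is minute 182.

182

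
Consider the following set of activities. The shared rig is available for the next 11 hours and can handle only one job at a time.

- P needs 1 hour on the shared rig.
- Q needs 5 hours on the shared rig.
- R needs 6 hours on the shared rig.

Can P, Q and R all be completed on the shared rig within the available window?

No

Running back to back, the jobs need 1 + 5 + 6 = 12 hours on the shared rig.
Since 12 > 11, they cannot all fit.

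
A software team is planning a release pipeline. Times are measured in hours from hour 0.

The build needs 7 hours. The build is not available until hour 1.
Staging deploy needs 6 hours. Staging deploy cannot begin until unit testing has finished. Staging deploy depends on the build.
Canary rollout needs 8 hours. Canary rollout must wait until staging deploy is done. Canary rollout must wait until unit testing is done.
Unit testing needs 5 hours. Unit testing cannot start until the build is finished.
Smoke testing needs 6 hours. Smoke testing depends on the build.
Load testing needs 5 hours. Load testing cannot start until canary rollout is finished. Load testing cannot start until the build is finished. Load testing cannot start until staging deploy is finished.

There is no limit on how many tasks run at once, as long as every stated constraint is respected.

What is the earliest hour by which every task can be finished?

After its own release at hour 1, the build can start at hour 1 and finishes at hour 8.
Smoke testing waits on the build (finishes hour 8), so it starts at hour 8 and finishes at 8 + 6 = hour 14.
After the build (finishes hour 8), unit testing can start at hour 8 and finishes at hour 13.
Staging deploy needs all of unit testing (finishes hour 13); the build (finishes hour 8). That puts its earliest start at hour 13; it finishes at 13 + 6 = hour 19.
Canary rollout needs all of staging deploy (finishes hour 19); unit testing (finishes hour 13). That puts its earliest start at hour 19; it finishes at 19 + 8 = hour 27.
Load testing has to wait for canary rollout (finishes hour 27); the build (finishes hour 8); staging deploy (finishes hour 19). The latest of these is hour 27, so load testing runs hour 27 to 27 + 5 = hour 32.
All tasks are finished once the last one completes. Finish times: The build at 8, Unit testing at 13, Staging deploy at 19, Smoke testing at 14, Canary rollout at 27, Load testing at 32. The latest is hour 32.

32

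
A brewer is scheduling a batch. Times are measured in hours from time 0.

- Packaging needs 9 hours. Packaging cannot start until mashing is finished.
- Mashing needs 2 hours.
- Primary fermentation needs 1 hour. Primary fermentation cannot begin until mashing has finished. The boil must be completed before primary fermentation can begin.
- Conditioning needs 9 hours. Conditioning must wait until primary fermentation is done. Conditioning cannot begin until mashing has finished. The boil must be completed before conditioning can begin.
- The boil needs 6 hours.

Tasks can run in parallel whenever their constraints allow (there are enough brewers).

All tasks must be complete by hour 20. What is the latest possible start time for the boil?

Conditioning has no dependents, so it just needs to finish by hour 20. Starting by 20 − 9 = hour 11 achieves that.
Primary fermentation has to be done before conditioning (must start by hour 11). That means finishing by hour 11, i.e. starting by 11 − 1 = hour 10.
For the boil: primary fermentation (must start by hour 10); conditioning (must start by hour 11). The most restrictive is hour 10; with a 6-hour duration, the boil must start by hour 4.

4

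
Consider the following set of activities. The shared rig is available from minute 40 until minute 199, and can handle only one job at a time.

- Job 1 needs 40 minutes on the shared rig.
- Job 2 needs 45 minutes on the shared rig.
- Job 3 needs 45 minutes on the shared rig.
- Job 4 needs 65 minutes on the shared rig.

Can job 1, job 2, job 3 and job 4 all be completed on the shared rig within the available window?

No

The shared rig window is 199 − 40 = 159 minutes.
Running back to back, the jobs need 40 + 45 + 45 + 65 = 195 minutes on the shared rig.
Since 195 > 159, they cannot all fit.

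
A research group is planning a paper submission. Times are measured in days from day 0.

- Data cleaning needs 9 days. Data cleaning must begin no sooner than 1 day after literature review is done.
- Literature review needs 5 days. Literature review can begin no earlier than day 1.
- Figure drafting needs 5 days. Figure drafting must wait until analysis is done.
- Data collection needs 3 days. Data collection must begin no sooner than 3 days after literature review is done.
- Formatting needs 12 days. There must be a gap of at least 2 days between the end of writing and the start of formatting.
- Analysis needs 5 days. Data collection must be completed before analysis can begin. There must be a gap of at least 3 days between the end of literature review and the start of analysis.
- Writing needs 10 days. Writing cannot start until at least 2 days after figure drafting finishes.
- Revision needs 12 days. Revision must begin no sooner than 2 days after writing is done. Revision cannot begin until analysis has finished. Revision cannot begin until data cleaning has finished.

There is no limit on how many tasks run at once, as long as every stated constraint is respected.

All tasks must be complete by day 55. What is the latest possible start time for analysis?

Nothing follows revision; the deadline of day 55 is its only limit. It must start by 55 − 12 = day 43.
To finish by day 55, formatting (duration 12) must start no later than day 43.
Writing feeds revision (must start by day 43, minus 2-day gap → day 41); formatting (must start by day 43, minus 2-day gap → day 41). Taking the minimum, writing must finish by day 41 and start by 41 − 10 = day 31.
Since writing (must start by day 31, minus 2-day gap → day 29) depends on it, figure drafting must finish by day 29. Backing off its 5-day duration gives a latest start of day 24.
Analysis feeds figure drafting (must start by day 24); revision (must start by day 43). Taking the minimum, analysis must finish by day 24 and start by 24 − 5 = day 19.

19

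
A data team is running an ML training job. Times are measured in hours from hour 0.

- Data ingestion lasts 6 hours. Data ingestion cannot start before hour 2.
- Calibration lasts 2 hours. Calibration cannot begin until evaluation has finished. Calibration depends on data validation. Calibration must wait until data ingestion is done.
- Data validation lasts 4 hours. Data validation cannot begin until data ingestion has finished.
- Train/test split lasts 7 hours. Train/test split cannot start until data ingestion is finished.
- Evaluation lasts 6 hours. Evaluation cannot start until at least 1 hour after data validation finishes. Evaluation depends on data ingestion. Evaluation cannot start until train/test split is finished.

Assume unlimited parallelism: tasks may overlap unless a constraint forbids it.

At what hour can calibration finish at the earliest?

Data ingestion waits on its own release at hour 2, so it starts at hour 2 and finishes at 2 + 6 = hour 8.
Train/test split cannot begin until data ingestion (finishes hour 8). It runs from hour 8 to 8 + 7 = hour 15.
Data validation waits on data ingestion (finishes hour 8), so it starts at hour 8 and finishes at 8 + 4 = hour 12.
Evaluation has to wait for data validation (finishes hour 12, plus 1-hour gap → hour 13); data ingestion (finishes hour 8); train/test split (finishes hour 15). The latest of these is hour 15, so evaluation runs hour 15 to 15 + 6 = hour 21.
Calibration has to wait for evaluation (finishes hour 21); data validation (finishes hour 12); data ingestion (finishes hour 8). The latest of these is hour 21, so calibration runs hour 21 to 21 + 2 = hour 23.

23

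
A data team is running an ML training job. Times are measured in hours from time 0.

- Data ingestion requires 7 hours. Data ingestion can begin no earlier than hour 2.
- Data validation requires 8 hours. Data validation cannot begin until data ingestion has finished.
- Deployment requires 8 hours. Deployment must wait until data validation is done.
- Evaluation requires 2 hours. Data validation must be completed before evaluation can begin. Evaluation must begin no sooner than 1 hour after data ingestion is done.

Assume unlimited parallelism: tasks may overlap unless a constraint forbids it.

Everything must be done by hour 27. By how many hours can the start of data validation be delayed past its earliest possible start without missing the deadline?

2

Data ingestion waits on its own release at hour 2, so it starts at hour 2 and finishes at 2 + 7 = hour 9.
After data ingestion (finishes hour 9), data validation can start at hour 9 and finishes at hour 17.

Working backward from the deadline:
Nothing follows evaluation; the deadline of hour 27 is its only limit. It must start by 27 − 2 = hour 25.
Nothing follows deployment; the deadline of hour 27 is its only limit. It must start by 27 − 8 = hour 19.
Data validation has several dependents: evaluation (must start by hour 25); deployment (must start by hour 19). The earliest of those limits is hour 19, so data validation must start by 19 − 8 = hour 11.
So data validation can start as early as hour 9 and as late as hour 11, giving 11 − 9 = 2 hours of slack.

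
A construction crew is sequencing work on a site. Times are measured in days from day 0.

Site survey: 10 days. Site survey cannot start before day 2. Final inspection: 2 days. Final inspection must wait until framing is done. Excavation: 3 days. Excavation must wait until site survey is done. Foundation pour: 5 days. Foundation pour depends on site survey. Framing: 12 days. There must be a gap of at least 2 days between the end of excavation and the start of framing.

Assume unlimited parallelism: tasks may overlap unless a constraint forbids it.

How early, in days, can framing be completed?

Site survey waits on its own release at day 2, so it starts at day 2 and finishes at 2 + 10 = day 12.
Excavation waits on site survey (finishes day 12), so it starts at day 12 and finishes at 12 + 3 = day 15.
After excavation (finishes day 15, plus 2-day gap → day 17), framing can start at day 17 and finishes at day 29.

29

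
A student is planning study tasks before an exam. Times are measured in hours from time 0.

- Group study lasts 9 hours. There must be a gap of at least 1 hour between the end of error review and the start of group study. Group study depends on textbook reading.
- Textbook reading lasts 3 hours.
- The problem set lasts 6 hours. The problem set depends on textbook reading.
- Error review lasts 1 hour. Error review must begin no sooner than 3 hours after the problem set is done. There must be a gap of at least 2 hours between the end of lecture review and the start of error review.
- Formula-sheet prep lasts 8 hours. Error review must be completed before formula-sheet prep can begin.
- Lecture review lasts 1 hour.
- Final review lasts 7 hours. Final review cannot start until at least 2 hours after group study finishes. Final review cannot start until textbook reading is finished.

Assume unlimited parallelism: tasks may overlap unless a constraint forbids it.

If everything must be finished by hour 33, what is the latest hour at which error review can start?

Final review must finish by hour 33; it takes 7 hours, so it must start by 33 − 7 = hour 26.
Group study feeds into final review (must start by hour 26, minus 2-hour gap → hour 24); so group study must finish by hour 24 and therefore start by hour 15.
Formula-sheet prep must finish by hour 33; it takes 8 hours, so it must start by 33 − 8 = hour 25.
Error review must finish in time for group study (must start by hour 15, minus 1-hour gap → hour 14); formula-sheet prep (must start by hour 25). The tightest is hour 14, so error review must start by 14 − 1 = hour 13.

13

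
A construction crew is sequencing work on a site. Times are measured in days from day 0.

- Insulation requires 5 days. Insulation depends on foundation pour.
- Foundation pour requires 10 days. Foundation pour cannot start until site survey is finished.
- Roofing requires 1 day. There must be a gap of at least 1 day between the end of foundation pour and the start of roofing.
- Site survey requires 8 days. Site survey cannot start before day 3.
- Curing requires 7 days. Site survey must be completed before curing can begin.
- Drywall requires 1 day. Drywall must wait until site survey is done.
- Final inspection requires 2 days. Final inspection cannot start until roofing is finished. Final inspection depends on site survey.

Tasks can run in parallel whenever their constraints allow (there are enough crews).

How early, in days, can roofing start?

22

After its own release at day 3, site survey can start at day 3 and finishes at day 11.
Foundation pour waits on site survey (finishes day 11), so it starts at day 11 and finishes at 11 + 10 = day 21.
Roofing waits on foundation pour (finishes day 21, plus 1-day gap → day 22), so the earliest it can start is day 22.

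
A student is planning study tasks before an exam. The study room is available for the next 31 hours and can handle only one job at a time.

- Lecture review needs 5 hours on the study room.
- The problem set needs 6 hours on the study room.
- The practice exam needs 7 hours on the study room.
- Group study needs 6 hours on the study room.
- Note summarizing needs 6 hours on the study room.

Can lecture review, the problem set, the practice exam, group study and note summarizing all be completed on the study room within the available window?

Yes

Running back to back, the jobs need 5 + 6 + 7 + 6 + 6 = 30 hours on the study room.
Since 30 ≤ 31, they fit within the window.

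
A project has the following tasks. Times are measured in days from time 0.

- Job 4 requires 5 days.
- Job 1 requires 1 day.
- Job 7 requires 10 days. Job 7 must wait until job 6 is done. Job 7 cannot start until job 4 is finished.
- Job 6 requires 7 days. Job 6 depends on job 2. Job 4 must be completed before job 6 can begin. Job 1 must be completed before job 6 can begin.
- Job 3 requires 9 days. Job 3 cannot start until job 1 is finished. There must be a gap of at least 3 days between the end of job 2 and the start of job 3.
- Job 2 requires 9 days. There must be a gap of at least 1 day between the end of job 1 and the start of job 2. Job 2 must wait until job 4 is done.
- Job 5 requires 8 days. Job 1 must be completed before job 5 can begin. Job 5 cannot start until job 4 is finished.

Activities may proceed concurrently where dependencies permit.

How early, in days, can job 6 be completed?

21

Job 4 has no prerequisites, so it starts at day 0 and finishes at day 5.
Nothing blocks job 1, so it runs from day 0 to day 1.
Job 2 has to wait for job 1 (finishes day 1, plus 1-day gap → day 2); job 4 (finishes day 5). The latest of these is day 5, so job 2 runs day 5 to 5 + 9 = day 14.
Job 6 cannot start until job 2 (finishes day 14); job 4 (finishes day 5); job 1 (finishes day 1). The controlling bound is day 14, so job 6 finishes at 14 + 7 = day 21.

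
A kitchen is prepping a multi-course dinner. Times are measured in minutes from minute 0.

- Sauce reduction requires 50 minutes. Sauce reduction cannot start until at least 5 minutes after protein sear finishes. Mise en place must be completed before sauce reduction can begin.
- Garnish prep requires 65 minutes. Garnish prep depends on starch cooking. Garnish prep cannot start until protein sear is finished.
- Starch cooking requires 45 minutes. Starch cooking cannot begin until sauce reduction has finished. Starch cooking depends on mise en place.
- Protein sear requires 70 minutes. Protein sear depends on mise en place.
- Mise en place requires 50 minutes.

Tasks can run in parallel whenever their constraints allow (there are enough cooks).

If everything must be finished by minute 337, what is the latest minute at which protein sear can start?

Garnish prep has no dependents, so it just needs to finish by minute 337. Starting by 337 − 65 = minute 272 achieves that.
Starch cooking must finish before garnish prep (must start by minute 272). With a 45-minute duration, starch cooking must start by 272 − 45 = minute 227.
Sauce reduction must finish before starch cooking (must start by minute 227). With a 50-minute duration, sauce reduction must start by 227 − 50 = minute 177.
Protein sear feeds sauce reduction (must start by minute 177, minus 5-minute gap → minute 172); garnish prep (must start by minute 272). Taking the minimum, protein sear must finish by minute 172 and start by 172 − 70 = minute 102.

102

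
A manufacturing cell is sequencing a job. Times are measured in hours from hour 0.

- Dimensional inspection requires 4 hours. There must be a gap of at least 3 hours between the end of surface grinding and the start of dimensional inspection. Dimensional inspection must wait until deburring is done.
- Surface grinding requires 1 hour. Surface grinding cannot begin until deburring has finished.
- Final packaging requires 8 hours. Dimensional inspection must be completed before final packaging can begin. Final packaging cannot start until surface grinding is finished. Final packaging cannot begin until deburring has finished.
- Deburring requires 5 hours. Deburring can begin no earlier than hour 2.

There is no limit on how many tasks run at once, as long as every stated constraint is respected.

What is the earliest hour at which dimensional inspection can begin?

11

Deburring waits on its own release at hour 2, so it starts at hour 2 and finishes at 2 + 5 = hour 7.
Surface grinding waits on deburring (finishes hour 7), so it starts at hour 7 and finishes at 7 + 1 = hour 8.
Dimensional inspection waits on surface grinding (finishes hour 8, plus 3-hour gap → hour 11); deburring (finishes hour 7). The latest of these is hour 11, which is the earliest dimensional inspection can start.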